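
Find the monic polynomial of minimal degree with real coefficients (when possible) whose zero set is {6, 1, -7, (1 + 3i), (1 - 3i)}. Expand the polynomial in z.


The polynomial is p(z) = ∏_{α ∈ S} (z − α), where S = {6, 1, -7, (1 + 3i), (1 - 3i)}.
Expanding the product yields: p(z) = z^5 -2·z^4 -33·z^3 + 128·z^2 -514·z + 420.
Note conjugate pairs combine to real quadratics: (z − (1+3i))(z − (1−3i)) = z² − 2z + 10.
The resulting polynomial has degree 5 and real coefficients as required.

p(z) = z^5 -2·z^4 -33·z^3 + 128·z^2 -514·z + 420.


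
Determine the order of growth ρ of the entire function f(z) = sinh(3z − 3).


sinh(w) is a linear combination of e^{iw} and e^{−iw} (or e^w, e^{−w} in the hyperbolic case), so |sinh(w)| ≤ e^{|w|}. With w = 3z − 3, |w| ≤ 3|z| + 3 = 3r + 3 on |z| = r, giving M(r) ≤ e^{3r + 3}, so ρ ≤ 1. On a suitable ray (z = it for sin/cos; z = t for sinh/cosh, t real → ∞), |sinh(3z − 3)| grows like e^{3|t|}/2, so ρ ≥ 1. Hence ρ = 1.
Therefore ρ = 1.

Order ρ = 1.


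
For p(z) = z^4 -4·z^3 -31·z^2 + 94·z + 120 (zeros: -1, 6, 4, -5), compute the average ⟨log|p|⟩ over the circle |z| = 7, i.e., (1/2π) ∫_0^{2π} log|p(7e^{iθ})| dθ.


Zeros: -5, -1, 4, 6; r = 7.
Inside |z| < r: -5, -1, 4, 6. Outside (|z| ≥ r): ∅.
p(0) = 120, so log|p(0)| = log(120) = 4.7875.
Apply Jensen: I(r) = log|p(0)| + Σ_k log(r/|z_k|), summed over zeros inside |z| < r.
  log(r/|z_k|) for z_k = -1: log(7/1) = 1.9459
  log(r/|z_k|) for z_k = 6: log(7/6) = 0.1542
  log(r/|z_k|) for z_k = 4: log(7/4) = 0.5596
  log(r/|z_k|) for z_k = -5: log(7/5) = 0.3365
Sum over inside zeros: 2.9961.
I(r) = log|p(0)| + (inside sum) = 4.7875 + 2.9961 = 7.7836.
Closed form (all zeros inside, monic): I(r) = n·log(r) = 4·log(7) = 7.7836. ✓

I(r) ≈ 7.7836.


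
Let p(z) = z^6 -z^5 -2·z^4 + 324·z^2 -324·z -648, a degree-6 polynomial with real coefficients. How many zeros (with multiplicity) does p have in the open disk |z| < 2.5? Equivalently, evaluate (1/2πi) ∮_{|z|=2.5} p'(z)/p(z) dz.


The zeros of p are: 2, -1, (3 + 3i), (3 - 3i), (-3 + 3i), (-3 - 3i).
Their magnitudes are: 2, 1, 4.243, 4.243, 4.243, 4.243.
Zeros with |z| < R = 2.5: 2, -1.
Count = 2.
By the argument principle, (1/2πi) ∮_{|z|=R} p'(z)/p(z) dz equals exactly this count.

Number of zeros inside |z| < 2.5: 2.


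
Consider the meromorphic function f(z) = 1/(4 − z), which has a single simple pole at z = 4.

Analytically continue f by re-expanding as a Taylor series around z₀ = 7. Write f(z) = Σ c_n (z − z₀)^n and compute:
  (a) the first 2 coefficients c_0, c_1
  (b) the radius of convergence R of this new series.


Let w = z − z₀, so z = z₀ + w.
Then 4 − z = 4 − (z₀ + w) = (4 − z₀) − w = -3 − w.
f(z) = 1/(-3 − w) = (1/(-3)) · 1/(1 − w/(-3)) = Σ_{n≥0} w^n / (-3)^(n+1).
So c_n = 1/(-3)^(n+1):
  c_0 = 1/(-3)^1 = -1/3.
  c_1 = 1/(-3)^2 = 1/9.
The series is valid for |w/d| < 1, i.e. |z − z₀| < |d|.
Radius of convergence: R = |4 − z₀| = |-3| = 3 (distance from z₀ to the singularity z = 4).

c_0 = -1/3, c_1 = 1/9; R = 3.


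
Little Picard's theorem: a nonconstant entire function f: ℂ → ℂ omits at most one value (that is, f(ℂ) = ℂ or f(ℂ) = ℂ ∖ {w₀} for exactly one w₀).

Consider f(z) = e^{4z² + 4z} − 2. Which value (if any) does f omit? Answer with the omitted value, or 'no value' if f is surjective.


Little Picard bounds the complement of f(ℂ) to at most one point.
The exponent g(z) = 4z² + 4z is a nonconstant polynomial, hence surjective onto ℂ. So e^{g(z)} takes every value in {e^w : w ∈ ℂ} = ℂ ∖ {0}. Adding -2 shifts the range to ℂ ∖ {-2}. f omits exactly -2.

Omitted value: -2.


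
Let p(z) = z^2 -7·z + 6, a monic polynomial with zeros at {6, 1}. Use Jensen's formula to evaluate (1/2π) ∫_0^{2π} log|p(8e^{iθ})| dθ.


Zeros: 1, 6; r = 8.
Inside |z| < r: 1, 6. Outside (|z| ≥ r): ∅.
p(0) = 6, so log|p(0)| = log(6) = 1.7918.
Apply Jensen: I(r) = log|p(0)| + Σ_k log(r/|z_k|), summed over zeros inside |z| < r.
  log(r/|z_k|) for z_k = 6: log(8/6) = 0.2877
  log(r/|z_k|) for z_k = 1: log(8/1) = 2.0794
Sum over inside zeros: 2.3671.
I(r) = log|p(0)| + (inside sum) = 1.7918 + 2.3671 = 4.1589.
Closed form (all zeros inside, monic): I(r) = n·log(r) = 2·log(8) = 4.1589. ✓

I(r) ≈ 4.1589.


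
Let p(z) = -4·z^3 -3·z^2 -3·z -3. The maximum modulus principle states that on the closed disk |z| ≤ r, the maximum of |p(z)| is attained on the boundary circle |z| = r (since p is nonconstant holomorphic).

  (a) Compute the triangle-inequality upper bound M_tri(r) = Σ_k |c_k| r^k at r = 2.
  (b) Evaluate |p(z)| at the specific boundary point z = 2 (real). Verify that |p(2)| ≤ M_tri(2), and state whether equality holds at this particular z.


Coefficients: c_0 = -3, c_1 = -3, c_2 = -3, c_3 = -4. Radius r = 2.
Part (a). Triangle bound: M_tri(r) = Σ_k |c_k| r^k
  = |-3|·2^0 + |-3|·2^1 + |-3|·2^2 + |-4|·2^3
  = 3 + 6 + 12 + 32 = 53.
This bounds M(r) := max_{|z|=r} |p(z)| from above; equality holds iff all terms c_k z^k can be made to align in phase at a single z on |z|=r.
Part (b). At z = 2 (real, on the circle |z| = r):
  p(2) = (-3)·2^0 + (-3)·2^1 + (-3)·2^2 + (-4)·2^3 = -53.
  |p(2)| = 53.
Since all nonzero coefficients share the same sign, |p(2)| = 53 = M_tri(2); the triangle bound is attained at z = 2, so in fact M(r) = 53.

M_tri(2) = 53; |p(2)| = 53; equality at z=2: yes.


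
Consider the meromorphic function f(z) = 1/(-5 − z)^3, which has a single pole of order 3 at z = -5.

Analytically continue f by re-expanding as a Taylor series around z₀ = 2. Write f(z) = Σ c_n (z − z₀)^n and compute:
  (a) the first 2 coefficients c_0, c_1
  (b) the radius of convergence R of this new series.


Let w = z − z₀, so z = z₀ + w.
Then -5 − z = -5 − (z₀ + w) = (-5 − z₀) − w = -7 − w.
f(z) = 1/(-7 − w)^3 = (1/(-7)^3) · (1 − w/(-7))^{−3}.
By the binomial series (1−u)^{−3} = Σ_{n≥0} C(n+2, 2) u^n for |u|<1, with u = w/(-7):
  c_n = C(n+2, 2) / (-7)^(n+3).
  c_0 = 1/(-7)^3 = -1/343.
  c_1 = 3/(-7)^4 = 3/2401.
The series is valid for |w/d| < 1, i.e. |z − z₀| < |d|.
Radius of convergence: R = |-5 − z₀| = |-7| = 7 (distance from z₀ to the singularity z = -5).

c_0 = -1/343, c_1 = 3/2401; R = 7.


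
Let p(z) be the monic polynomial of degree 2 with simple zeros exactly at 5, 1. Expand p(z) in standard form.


The polynomial is p(z) = ∏_{α ∈ S} (z − α), where S = {5, 1}.
Expanding the product yields: p(z) = z^2 -6·z + 5.
The resulting polynomial has degree 2 and real coefficients as required.

p(z) = z^2 -6·z + 5.


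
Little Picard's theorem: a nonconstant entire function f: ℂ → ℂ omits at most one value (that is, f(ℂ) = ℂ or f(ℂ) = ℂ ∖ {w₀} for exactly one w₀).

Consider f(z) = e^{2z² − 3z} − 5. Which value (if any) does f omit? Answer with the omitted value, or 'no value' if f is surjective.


Little Picard bounds the complement of f(ℂ) to at most one point.
The exponent g(z) = 2z² − 3z is a nonconstant polynomial, hence surjective onto ℂ. So e^{g(z)} takes every value in {e^w : w ∈ ℂ} = ℂ ∖ {0}. Adding -5 shifts the range to ℂ ∖ {-5}. f omits exactly -5.

Omitted value: -5.


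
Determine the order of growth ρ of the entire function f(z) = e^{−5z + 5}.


|e^{−5z + 5}| = e^{Re(-5·z) + 5} ≤ e^{5|z|^1 + 5} = e^{5r^1 + 5} on |z| = r, so ρ ≤ 1. Choosing z on |z|=r so that -5·z is real positive (always possible by picking arg z appropriately) gives |f(z)| = e^{5r^1 + 5}, matching the bound. The additive constant 5 does not affect log log M(r) ~ 1·log r. Hence ρ = 1.
Therefore ρ = 1.

Order ρ = 1.


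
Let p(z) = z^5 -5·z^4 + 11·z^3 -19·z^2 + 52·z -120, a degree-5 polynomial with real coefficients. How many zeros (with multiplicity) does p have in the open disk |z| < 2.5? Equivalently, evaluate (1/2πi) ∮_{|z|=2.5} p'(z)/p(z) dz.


The zeros of p are: 3, (2 + 2i), (2 - 2i), (-1 + 2i), (-1 - 2i).
Their magnitudes are: 3, 2.828, 2.828, 2.236, 2.236.
Zeros with |z| < R = 2.5: (-1 + 2i), (-1 - 2i).
Count = 2.
By the argument principle, (1/2πi) ∮_{|z|=R} p'(z)/p(z) dz equals exactly this count.

Number of zeros inside |z| < 2.5: 2.


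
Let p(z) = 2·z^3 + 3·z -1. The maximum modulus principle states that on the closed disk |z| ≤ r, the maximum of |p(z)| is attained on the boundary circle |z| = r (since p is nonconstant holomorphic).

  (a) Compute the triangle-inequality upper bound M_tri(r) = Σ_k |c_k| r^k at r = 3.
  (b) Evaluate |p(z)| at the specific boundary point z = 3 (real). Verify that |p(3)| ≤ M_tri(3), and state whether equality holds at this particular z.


Coefficients: c_0 = -1, c_1 = 3, c_2 = 0, c_3 = 2. Radius r = 3.
Part (a). Triangle bound: M_tri(r) = Σ_k |c_k| r^k
  = |-1|·3^0 + |3|·3^1 + |0|·3^2 + |2|·3^3
  = 1 + 9 + 0 + 54 = 64.
This bounds M(r) := max_{|z|=r} |p(z)| from above; equality holds iff all terms c_k z^k can be made to align in phase at a single z on |z|=r.
Part (b). At z = 3 (real, on the circle |z| = r):
  p(3) = (-1)·3^0 + (3)·3^1 + (0)·3^2 + (2)·3^3 = 62.
  |p(3)| = 62.
Check: |p(3)| = 62 ≤ 64 = M_tri(3). ✓ Equality does not hold at z = 3 (the coefficients have mixed signs, so the terms do not all align in phase there).

M_tri(3) = 64; |p(3)| = 62; equality at z=3: no.


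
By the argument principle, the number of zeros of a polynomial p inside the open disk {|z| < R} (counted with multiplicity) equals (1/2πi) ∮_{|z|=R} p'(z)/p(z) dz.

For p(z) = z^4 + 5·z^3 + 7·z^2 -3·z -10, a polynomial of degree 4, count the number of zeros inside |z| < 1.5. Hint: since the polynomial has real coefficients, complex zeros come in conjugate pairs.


The zeros of p are: (-2 + 1i), (-2 - 1i), 1, -2.
Their magnitudes are: 2.236, 2.236, 1, 2.
Zeros with |z| < R = 1.5: 1.
Count = 1.
By the argument principle, (1/2πi) ∮_{|z|=R} p'(z)/p(z) dz equals exactly this count.

Number of zeros inside |z| < 1.5: 1.


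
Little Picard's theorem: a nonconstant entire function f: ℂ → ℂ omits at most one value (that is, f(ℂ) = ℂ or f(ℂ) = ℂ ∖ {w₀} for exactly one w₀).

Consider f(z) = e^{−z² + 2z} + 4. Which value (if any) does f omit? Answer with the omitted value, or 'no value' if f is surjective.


Little Picard bounds the complement of f(ℂ) to at most one point.
The exponent g(z) = −z² + 2z is a nonconstant polynomial, hence surjective onto ℂ. So e^{g(z)} takes every value in {e^w : w ∈ ℂ} = ℂ ∖ {0}. Adding 4 shifts the range to ℂ ∖ {4}. f omits exactly 4.

Omitted value: 4.


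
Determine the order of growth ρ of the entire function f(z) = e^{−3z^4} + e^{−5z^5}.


Each summand is entire of order 4 and 5 respectively (as in the single-exponential case). The order of a sum is at most the max of the orders, so ρ ≤ 5. For the lower bound: on |z|=r choose arg z so that -5z^5 is real positive; then |e^{-5z^5}| = e^{5r^5} while |e^{-3z^4}| ≤ e^{3r^4} = o(e^{5r^5}). So |f| ≥ e^{5r^5}(1 − o(1)) and ρ ≥ 5. Hence ρ = max(4, 5) = 5.
Therefore ρ = 5.

Order ρ = 5.


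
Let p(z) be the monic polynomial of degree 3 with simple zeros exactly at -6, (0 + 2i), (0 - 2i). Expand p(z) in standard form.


The polynomial is p(z) = ∏_{α ∈ S} (z − α), where S = {-6, (0 + 2i), (0 - 2i)}.
Expanding the product yields: p(z) = z^3 + 6·z^2 + 4·z + 24.
Note conjugate pairs combine to real quadratics: (z − (0+2i))(z − (0−2i)) = z² + 4.
The resulting polynomial has degree 3 and real coefficients as required.

p(z) = z^3 + 6·z^2 + 4·z + 24.


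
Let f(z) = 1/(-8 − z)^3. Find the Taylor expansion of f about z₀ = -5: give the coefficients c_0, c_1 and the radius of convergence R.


Let w = z − z₀, so z = z₀ + w.
Then -8 − z = -8 − (z₀ + w) = (-8 − z₀) − w = -3 − w.
f(z) = 1/(-3 − w)^3 = (1/(-3)^3) · (1 − w/(-3))^{−3}.
By the binomial series (1−u)^{−3} = Σ_{n≥0} C(n+2, 2) u^n for |u|<1, with u = w/(-3):
  c_n = C(n+2, 2) / (-3)^(n+3).
  c_0 = 1/(-3)^3 = -1/27.
  c_1 = 3/(-3)^4 = 1/27.
The series is valid for |w/d| < 1, i.e. |z − z₀| < |d|.
Radius of convergence: R = |-8 − z₀| = |-3| = 3 (distance from z₀ to the singularity z = -8).

c_0 = -1/27, c_1 = 1/27; R = 3.


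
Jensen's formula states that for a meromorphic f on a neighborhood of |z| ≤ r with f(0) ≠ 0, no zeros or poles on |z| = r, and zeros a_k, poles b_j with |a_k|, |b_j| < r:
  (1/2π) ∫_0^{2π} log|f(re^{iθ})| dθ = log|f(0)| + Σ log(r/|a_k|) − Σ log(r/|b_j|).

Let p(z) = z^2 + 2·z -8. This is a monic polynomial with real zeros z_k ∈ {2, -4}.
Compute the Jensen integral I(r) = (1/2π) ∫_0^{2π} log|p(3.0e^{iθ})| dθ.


Zeros: -4, 2; r = 3.0.
Inside |z| < r: 2. Outside (|z| ≥ r): -4.
p(0) = -8, so log|p(0)| = log(8) = 2.0794.
Apply Jensen: I(r) = log|p(0)| + Σ_k log(r/|z_k|), summed over zeros inside |z| < r.
  log(r/|z_k|) for z_k = 2: log(3.0/2) = 0.4055
  Outside zeros (-4) contribute nothing to the Jensen sum.
Sum over inside zeros: 0.4055.
I(r) = log|p(0)| + (inside sum) = 2.0794 + 0.4055 = 2.4849.
Note: since some zeros are outside |z| ≤ r, the simplified n·log(r) form does NOT apply — only the inside zeros contribute.

I(r) ≈ 2.4849.


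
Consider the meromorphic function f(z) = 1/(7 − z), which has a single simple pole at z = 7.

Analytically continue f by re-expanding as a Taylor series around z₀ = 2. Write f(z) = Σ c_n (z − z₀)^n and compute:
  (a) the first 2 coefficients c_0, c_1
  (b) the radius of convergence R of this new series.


Let w = z − z₀, so z = z₀ + w.
Then 7 − z = 7 − (z₀ + w) = (7 − z₀) − w = 5 − w.
f(z) = 1/(5 − w) = (1/(5)) · 1/(1 − w/(5)) = Σ_{n≥0} w^n / (5)^(n+1).
So c_n = 1/(5)^(n+1):
  c_0 = 1/(5)^1 = 1/5.
  c_1 = 1/(5)^2 = 1/25.
The series is valid for |w/d| < 1, i.e. |z − z₀| < |d|.
Radius of convergence: R = |7 − z₀| = |5| = 5 (distance from z₀ to the singularity z = 7).

c_0 = 1/5, c_1 = 1/25; R = 5.


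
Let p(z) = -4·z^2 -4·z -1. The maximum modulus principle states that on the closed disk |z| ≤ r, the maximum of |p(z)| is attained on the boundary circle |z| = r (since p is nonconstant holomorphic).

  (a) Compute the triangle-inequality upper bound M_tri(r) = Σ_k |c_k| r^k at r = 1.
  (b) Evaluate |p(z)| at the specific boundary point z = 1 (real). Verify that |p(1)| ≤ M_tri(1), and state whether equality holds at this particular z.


Coefficients: c_0 = -1, c_1 = -4, c_2 = -4. Radius r = 1.
Part (a). Triangle bound: M_tri(r) = Σ_k |c_k| r^k
  = |-1|·1^0 + |-4|·1^1 + |-4|·1^2
  = 1 + 4 + 4 = 9.
This bounds M(r) := max_{|z|=r} |p(z)| from above; equality holds iff all terms c_k z^k can be made to align in phase at a single z on |z|=r.
Part (b). At z = 1 (real, on the circle |z| = r):
  p(1) = (-1)·1^0 + (-4)·1^1 + (-4)·1^2 = -9.
  |p(1)| = 9.
Since all nonzero coefficients share the same sign, |p(1)| = 9 = M_tri(1); the triangle bound is attained at z = 1, so in fact M(r) = 9.

M_tri(1) = 9; |p(1)| = 9; equality at z=1: yes.


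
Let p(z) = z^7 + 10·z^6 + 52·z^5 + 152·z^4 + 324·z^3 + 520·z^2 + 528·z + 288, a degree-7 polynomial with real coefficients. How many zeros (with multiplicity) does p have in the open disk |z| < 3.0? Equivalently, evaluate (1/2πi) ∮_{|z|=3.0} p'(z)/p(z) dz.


The zeros of p are: (-1 + 1i), (-1 - 1i), (0 + 2i), (0 - 2i), -2, (-3 + 3i), (-3 - 3i).
Their magnitudes are: 1.414, 1.414, 2, 2, 2, 4.243, 4.243.
Zeros with |z| < R = 3.0: (-1 + 1i), (-1 - 1i), (0 + 2i), (0 - 2i), -2.
Count = 5.
By the argument principle, (1/2πi) ∮_{|z|=R} p'(z)/p(z) dz equals exactly this count.

Number of zeros inside |z| < 3.0: 5.


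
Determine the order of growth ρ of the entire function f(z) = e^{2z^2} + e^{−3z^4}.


Each summand is entire of order 2 and 4 respectively (as in the single-exponential case). The order of a sum is at most the max of the orders, so ρ ≤ 4. For the lower bound: on |z|=r choose arg z so that -3z^4 is real positive; then |e^{-3z^4}| = e^{3r^4} while |e^{2z^2}| ≤ e^{2r^2} = o(e^{3r^4}). So |f| ≥ e^{3r^4}(1 − o(1)) and ρ ≥ 4. Hence ρ = max(2, 4) = 4.
Therefore ρ = 4.

Order ρ = 4.


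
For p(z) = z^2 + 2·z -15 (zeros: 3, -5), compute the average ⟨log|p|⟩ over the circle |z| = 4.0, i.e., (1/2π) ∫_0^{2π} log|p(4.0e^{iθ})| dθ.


Zeros: -5, 3; r = 4.0.
Inside |z| < r: 3. Outside (|z| ≥ r): -5.
p(0) = -15, so log|p(0)| = log(15) = 2.7081.
Apply Jensen: I(r) = log|p(0)| + Σ_k log(r/|z_k|), summed over zeros inside |z| < r.
  log(r/|z_k|) for z_k = 3: log(4.0/3) = 0.2877
  Outside zeros (-5) contribute nothing to the Jensen sum.
Sum over inside zeros: 0.2877.
I(r) = log|p(0)| + (inside sum) = 2.7081 + 0.2877 = 2.9957.
Note: since some zeros are outside |z| ≤ r, the simplified n·log(r) form does NOT apply — only the inside zeros contribute.

I(r) ≈ 2.9957.


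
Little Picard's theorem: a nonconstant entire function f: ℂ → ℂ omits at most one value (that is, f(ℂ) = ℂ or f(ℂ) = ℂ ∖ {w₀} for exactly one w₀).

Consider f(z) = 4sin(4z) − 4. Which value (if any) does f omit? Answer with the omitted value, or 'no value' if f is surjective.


Little Picard bounds the complement of f(ℂ) to at most one point.
sin is entire and surjective onto ℂ: for every w ∈ ℂ, sin(ζ) = w has a solution ζ ∈ ℂ (e.g., via the complex inverse arcsin). With ζ = 4z this gives z = ζ/(4). Then 4·sin(4z) takes every value in 4·ℂ = ℂ, and adding -4 is a bijection of ℂ. So f is surjective and omits no value. (Note: only on the real line is sin bounded by [−1, 1].)

Omitted value: no value.


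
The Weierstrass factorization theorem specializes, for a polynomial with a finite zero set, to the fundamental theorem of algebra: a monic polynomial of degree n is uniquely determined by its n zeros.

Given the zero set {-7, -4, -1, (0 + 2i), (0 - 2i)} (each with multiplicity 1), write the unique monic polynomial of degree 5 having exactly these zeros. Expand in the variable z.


The polynomial is p(z) = ∏_{α ∈ S} (z − α), where S = {-7, -4, -1, (0 + 2i), (0 - 2i)}.
Expanding the product yields: p(z) = z^5 + 12·z^4 + 43·z^3 + 76·z^2 + 156·z + 112.
Note conjugate pairs combine to real quadratics: (z − (0+2i))(z − (0−2i)) = z² + 4.
The resulting polynomial has degree 5 and real coefficients as required.

p(z) = z^5 + 12·z^4 + 43·z^3 + 76·z^2 + 156·z + 112.


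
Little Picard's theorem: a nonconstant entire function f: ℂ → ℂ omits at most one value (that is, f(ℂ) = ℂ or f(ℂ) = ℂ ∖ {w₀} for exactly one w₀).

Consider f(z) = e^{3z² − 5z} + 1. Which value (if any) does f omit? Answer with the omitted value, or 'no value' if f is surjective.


Little Picard bounds the complement of f(ℂ) to at most one point.
The exponent g(z) = 3z² − 5z is a nonconstant polynomial, hence surjective onto ℂ. So e^{g(z)} takes every value in {e^w : w ∈ ℂ} = ℂ ∖ {0}. Adding 1 shifts the range to ℂ ∖ {1}. f omits exactly 1.

Omitted value: 1.


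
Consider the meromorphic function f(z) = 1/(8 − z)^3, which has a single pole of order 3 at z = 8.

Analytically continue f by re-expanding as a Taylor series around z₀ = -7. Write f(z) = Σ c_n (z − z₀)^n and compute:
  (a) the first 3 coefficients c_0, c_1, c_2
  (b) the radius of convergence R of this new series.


Let w = z − z₀, so z = z₀ + w.
Then 8 − z = 8 − (z₀ + w) = (8 − z₀) − w = 15 − w.
f(z) = 1/(15 − w)^3 = (1/(15)^3) · (1 − w/(15))^{−3}.
By the binomial series (1−u)^{−3} = Σ_{n≥0} C(n+2, 2) u^n for |u|<1, with u = w/(15):
  c_n = C(n+2, 2) / (15)^(n+3).
  c_0 = 1/(15)^3 = 1/3375.
  c_1 = 3/(15)^4 = 1/16875.
  c_2 = 6/(15)^5 = 2/253125.
The series is valid for |w/d| < 1, i.e. |z − z₀| < |d|.
Radius of convergence: R = |8 − z₀| = |15| = 15 (distance from z₀ to the singularity z = 8).

c_0 = 1/3375, c_1 = 1/16875, c_2 = 2/253125; R = 15.


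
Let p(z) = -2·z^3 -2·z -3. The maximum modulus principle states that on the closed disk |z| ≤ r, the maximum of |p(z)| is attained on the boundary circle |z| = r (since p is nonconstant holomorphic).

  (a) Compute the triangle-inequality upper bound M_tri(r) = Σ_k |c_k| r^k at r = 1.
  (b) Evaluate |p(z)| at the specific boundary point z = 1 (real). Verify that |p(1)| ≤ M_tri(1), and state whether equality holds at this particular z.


Coefficients: c_0 = -3, c_1 = -2, c_2 = 0, c_3 = -2. Radius r = 1.
Part (a). Triangle bound: M_tri(r) = Σ_k |c_k| r^k
  = |-3|·1^0 + |-2|·1^1 + |0|·1^2 + |-2|·1^3
  = 3 + 2 + 0 + 2 = 7.
This bounds M(r) := max_{|z|=r} |p(z)| from above; equality holds iff all terms c_k z^k can be made to align in phase at a single z on |z|=r.
Part (b). At z = 1 (real, on the circle |z| = r):
  p(1) = (-3)·1^0 + (-2)·1^1 + (0)·1^2 + (-2)·1^3 = -7.
  |p(1)| = 7.
Since all nonzero coefficients share the same sign, |p(1)| = 7 = M_tri(1); the triangle bound is attained at z = 1, so in fact M(r) = 7.

M_tri(1) = 7; |p(1)| = 7; equality at z=1: yes.


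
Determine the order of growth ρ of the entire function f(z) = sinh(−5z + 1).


sinh(w) is a linear combination of e^{iw} and e^{−iw} (or e^w, e^{−w} in the hyperbolic case), so |sinh(w)| ≤ e^{|w|}. With w = −5z + 1, |w| ≤ 5|z| + 1 = 5r + 1 on |z| = r, giving M(r) ≤ e^{5r + 1}, so ρ ≤ 1. On a suitable ray (z = it for sin/cos; z = t for sinh/cosh, t real → ∞), |sinh(−5z + 1)| grows like e^{5|t|}/2, so ρ ≥ 1. Hence ρ = 1.
Therefore ρ = 1.

Order ρ = 1.


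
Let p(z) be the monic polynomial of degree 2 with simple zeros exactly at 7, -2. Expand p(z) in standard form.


The polynomial is p(z) = ∏_{α ∈ S} (z − α), where S = {7, -2}.
Expanding the product yields: p(z) = z^2 -5·z -14.
The resulting polynomial has degree 2 and real coefficients as required.

p(z) = z^2 -5·z -14.


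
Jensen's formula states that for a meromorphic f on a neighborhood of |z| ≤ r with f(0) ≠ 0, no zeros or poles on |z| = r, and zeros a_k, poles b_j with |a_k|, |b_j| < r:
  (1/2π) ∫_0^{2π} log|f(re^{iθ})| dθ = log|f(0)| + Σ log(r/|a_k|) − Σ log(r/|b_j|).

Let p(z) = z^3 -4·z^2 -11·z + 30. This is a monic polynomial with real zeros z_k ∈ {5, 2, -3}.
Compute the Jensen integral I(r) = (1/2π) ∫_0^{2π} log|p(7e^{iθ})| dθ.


Zeros: -3, 2, 5; r = 7.
Inside |z| < r: -3, 2, 5. Outside (|z| ≥ r): ∅.
p(0) = 30, so log|p(0)| = log(30) = 3.4012.
Apply Jensen: I(r) = log|p(0)| + Σ_k log(r/|z_k|), summed over zeros inside |z| < r.
  log(r/|z_k|) for z_k = 5: log(7/5) = 0.3365
  log(r/|z_k|) for z_k = 2: log(7/2) = 1.2528
  log(r/|z_k|) for z_k = -3: log(7/3) = 0.8473
Sum over inside zeros: 2.4365.
I(r) = log|p(0)| + (inside sum) = 3.4012 + 2.4365 = 5.8377.
Closed form (all zeros inside, monic): I(r) = n·log(r) = 3·log(7) = 5.8377. ✓

I(r) ≈ 5.8377.


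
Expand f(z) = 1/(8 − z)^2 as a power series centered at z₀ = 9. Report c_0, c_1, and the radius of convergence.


Let w = z − z₀, so z = z₀ + w.
Then 8 − z = 8 − (z₀ + w) = (8 − z₀) − w = -1 − w.
f(z) = 1/(-1 − w)^2 = (1/(-1)^2) · (1 − w/(-1))^{−2}.
By the binomial series (1−u)^{−2} = Σ_{n≥0} C(n+1, 1) u^n for |u|<1, with u = w/(-1):
  c_n = C(n+1, 1) / (-1)^(n+2).
  c_0 = 1/(-1)^2 = 1.
  c_1 = 2/(-1)^3 = -2.
The series is valid for |w/d| < 1, i.e. |z − z₀| < |d|.
Radius of convergence: R = |8 − z₀| = |-1| = 1 (distance from z₀ to the singularity z = 8).

c_0 = 1, c_1 = -2; R = 1.


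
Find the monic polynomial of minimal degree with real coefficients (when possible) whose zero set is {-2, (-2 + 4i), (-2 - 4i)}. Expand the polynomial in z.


The polynomial is p(z) = ∏_{α ∈ S} (z − α), where S = {-2, (-2 + 4i), (-2 - 4i)}.
Expanding the product yields: p(z) = z^3 + 6·z^2 + 28·z + 40.
Note conjugate pairs combine to real quadratics: (z − (-2+4i))(z − (-2−4i)) = z² + 4z + 20.
The resulting polynomial has degree 3 and real coefficients as required.

p(z) = z^3 + 6·z^2 + 28·z + 40.


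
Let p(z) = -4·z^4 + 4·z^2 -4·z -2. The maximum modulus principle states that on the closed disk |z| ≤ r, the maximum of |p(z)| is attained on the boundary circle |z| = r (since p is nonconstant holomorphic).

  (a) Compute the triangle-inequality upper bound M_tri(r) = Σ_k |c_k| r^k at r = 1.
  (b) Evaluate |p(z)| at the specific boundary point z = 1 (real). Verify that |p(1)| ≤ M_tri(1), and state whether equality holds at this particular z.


Coefficients: c_0 = -2, c_1 = -4, c_2 = 4, c_3 = 0, c_4 = -4. Radius r = 1.
Part (a). Triangle bound: M_tri(r) = Σ_k |c_k| r^k
  = |-2|·1^0 + |-4|·1^1 + |4|·1^2 + |0|·1^3 + |-4|·1^4
  = 2 + 4 + 4 + 0 + 4 = 14.
This bounds M(r) := max_{|z|=r} |p(z)| from above; equality holds iff all terms c_k z^k can be made to align in phase at a single z on |z|=r.
Part (b). At z = 1 (real, on the circle |z| = r):
  p(1) = (-2)·1^0 + (-4)·1^1 + (4)·1^2 + (0)·1^3 + (-4)·1^4 = -6.
  |p(1)| = 6.
Check: |p(1)| = 6 ≤ 14 = M_tri(1). ✓ Equality does not hold at z = 1 (the coefficients have mixed signs, so the terms do not all align in phase there).

M_tri(1) = 14; |p(1)| = 6; equality at z=1: no.


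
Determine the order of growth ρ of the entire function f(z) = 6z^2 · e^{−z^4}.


M(r) = max_{|z|=r} |6|·|z|^2·|e^{−z^4}| = 6·r^2 · e^{1r^4} (the factors attain their maxima compatibly on |z|=r). Then log M(r) = log 6 + 2·log r + 1r^4, dominated by the last term, so log log M(r) ~ 4·log r. The polynomial factor 6z^2 contributes only a log r term and does not affect the order. ρ = 4.
Therefore ρ = 4.

Order ρ = 4.


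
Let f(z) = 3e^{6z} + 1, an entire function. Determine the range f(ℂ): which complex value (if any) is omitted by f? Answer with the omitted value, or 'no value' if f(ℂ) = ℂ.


Little Picard bounds the complement of f(ℂ) to at most one point.
e^{6z} is never zero on ℂ, so 3·e^{6z} takes every value in ℂ ∖ {0}. Adding 1 shifts the range to ℂ ∖ {1}. Thus f omits exactly the value 1.

Omitted value: 1.


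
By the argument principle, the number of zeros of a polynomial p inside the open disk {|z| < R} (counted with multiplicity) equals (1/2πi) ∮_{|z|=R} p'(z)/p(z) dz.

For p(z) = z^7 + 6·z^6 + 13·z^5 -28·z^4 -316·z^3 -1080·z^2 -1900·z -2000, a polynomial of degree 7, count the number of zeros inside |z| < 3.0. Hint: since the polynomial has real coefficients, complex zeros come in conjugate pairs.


The zeros of p are: (-1 + 2i), (-1 - 2i), 4, (-1 + 3i), (-1 - 3i), (-3 + 1i), (-3 - 1i).
Their magnitudes are: 2.236, 2.236, 4, 3.162, 3.162, 3.162, 3.162.
Zeros with |z| < R = 3.0: (-1 + 2i), (-1 - 2i).
Count = 2.
By the argument principle, (1/2πi) ∮_{|z|=R} p'(z)/p(z) dz equals exactly this count.

Number of zeros inside |z| < 3.0: 2.


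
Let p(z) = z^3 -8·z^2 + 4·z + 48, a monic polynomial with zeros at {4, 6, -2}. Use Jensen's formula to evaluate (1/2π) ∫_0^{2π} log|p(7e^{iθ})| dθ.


Zeros: -2, 4, 6; r = 7.
Inside |z| < r: -2, 4, 6. Outside (|z| ≥ r): ∅.
p(0) = 48, so log|p(0)| = log(48) = 3.8712.
Apply Jensen: I(r) = log|p(0)| + Σ_k log(r/|z_k|), summed over zeros inside |z| < r.
  log(r/|z_k|) for z_k = 4: log(7/4) = 0.5596
  log(r/|z_k|) for z_k = 6: log(7/6) = 0.1542
  log(r/|z_k|) for z_k = -2: log(7/2) = 1.2528
Sum over inside zeros: 1.9665.
I(r) = log|p(0)| + (inside sum) = 3.8712 + 1.9665 = 5.8377.
Closed form (all zeros inside, monic): I(r) = n·log(r) = 3·log(7) = 5.8377. ✓

I(r) ≈ 5.8377.


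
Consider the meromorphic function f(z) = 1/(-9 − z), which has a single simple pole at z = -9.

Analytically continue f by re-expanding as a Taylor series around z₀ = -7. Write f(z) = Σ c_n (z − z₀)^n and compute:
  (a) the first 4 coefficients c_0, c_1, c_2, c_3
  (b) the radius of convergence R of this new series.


Let w = z − z₀, so z = z₀ + w.
Then -9 − z = -9 − (z₀ + w) = (-9 − z₀) − w = -2 − w.
f(z) = 1/(-2 − w) = (1/(-2)) · 1/(1 − w/(-2)) = Σ_{n≥0} w^n / (-2)^(n+1).
So c_n = 1/(-2)^(n+1):
  c_0 = 1/(-2)^1 = -1/2.
  c_1 = 1/(-2)^2 = 1/4.
  c_2 = 1/(-2)^3 = -1/8.
  c_3 = 1/(-2)^4 = 1/16.
The series is valid for |w/d| < 1, i.e. |z − z₀| < |d|.
Radius of convergence: R = |-9 − z₀| = |-2| = 2 (distance from z₀ to the singularity z = -9).

c_0 = -1/2, c_1 = 1/4, c_2 = -1/8, c_3 = 1/16; R = 2.


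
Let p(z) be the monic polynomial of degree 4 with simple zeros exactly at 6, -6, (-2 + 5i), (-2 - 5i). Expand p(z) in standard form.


The polynomial is p(z) = ∏_{α ∈ S} (z − α), where S = {6, -6, (-2 + 5i), (-2 - 5i)}.
Expanding the product yields: p(z) = z^4 + 4·z^3 -7·z^2 -144·z -1044.
Note conjugate pairs combine to real quadratics: (z − (-2+5i))(z − (-2−5i)) = z² + 4z + 29.
The resulting polynomial has degree 4 and real coefficients as required.

p(z) = z^4 + 4·z^3 -7·z^2 -144·z -1044.


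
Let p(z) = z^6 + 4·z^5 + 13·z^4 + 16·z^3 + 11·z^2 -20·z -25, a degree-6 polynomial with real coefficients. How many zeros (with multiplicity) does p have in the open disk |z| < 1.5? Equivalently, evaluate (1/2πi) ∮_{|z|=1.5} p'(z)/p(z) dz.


The zeros of p are: 1, (-1 + 2i), (-1 - 2i), -1, (-1 + 2i), (-1 - 2i).
Their magnitudes are: 1, 2.236, 2.236, 1, 2.236, 2.236.
Zeros with |z| < R = 1.5: 1, -1.
Count = 2.
By the argument principle, (1/2πi) ∮_{|z|=R} p'(z)/p(z) dz equals exactly this count.

Number of zeros inside |z| < 1.5: 2.


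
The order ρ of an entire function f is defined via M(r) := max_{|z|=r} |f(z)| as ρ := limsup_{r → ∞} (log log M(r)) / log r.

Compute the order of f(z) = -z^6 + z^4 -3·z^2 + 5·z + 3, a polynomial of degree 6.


|f(z)| ≤ Σ|c_k|·r^k = O(r^6) as r → ∞. Polynomial growth is O(e^{r^ε}) for every ε > 0 (since r^6/e^{r^ε} → 0), so ρ ≤ ε for all ε > 0, i.e. ρ = 0. Every nonconstant polynomial has order 0.
Therefore ρ = 0.

Order ρ = 0.


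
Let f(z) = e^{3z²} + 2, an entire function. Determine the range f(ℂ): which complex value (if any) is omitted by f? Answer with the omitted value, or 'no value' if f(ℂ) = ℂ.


Little Picard bounds the complement of f(ℂ) to at most one point.
The exponent g(z) = 3z² is a nonconstant polynomial, hence surjective onto ℂ. So e^{g(z)} takes every value in {e^w : w ∈ ℂ} = ℂ ∖ {0}. Adding 2 shifts the range to ℂ ∖ {2}. f omits exactly 2.

Omitted value: 2.


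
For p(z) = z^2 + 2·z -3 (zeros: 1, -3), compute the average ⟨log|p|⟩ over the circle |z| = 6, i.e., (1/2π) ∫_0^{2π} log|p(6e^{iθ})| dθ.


Zeros: -3, 1; r = 6.
Inside |z| < r: -3, 1. Outside (|z| ≥ r): ∅.
p(0) = -3, so log|p(0)| = log(3) = 1.0986.
Apply Jensen: I(r) = log|p(0)| + Σ_k log(r/|z_k|), summed over zeros inside |z| < r.
  log(r/|z_k|) for z_k = 1: log(6/1) = 1.7918
  log(r/|z_k|) for z_k = -3: log(6/3) = 0.6931
Sum over inside zeros: 2.4849.
I(r) = log|p(0)| + (inside sum) = 1.0986 + 2.4849 = 3.5835.
Closed form (all zeros inside, monic): I(r) = n·log(r) = 2·log(6) = 3.5835. ✓

I(r) ≈ 3.5835.


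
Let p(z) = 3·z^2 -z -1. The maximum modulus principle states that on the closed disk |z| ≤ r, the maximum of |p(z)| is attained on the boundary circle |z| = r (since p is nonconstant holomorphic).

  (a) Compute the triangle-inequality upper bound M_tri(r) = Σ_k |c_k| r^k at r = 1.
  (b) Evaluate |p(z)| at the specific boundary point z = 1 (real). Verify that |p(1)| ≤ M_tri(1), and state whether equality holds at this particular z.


Coefficients: c_0 = -1, c_1 = -1, c_2 = 3. Radius r = 1.
Part (a). Triangle bound: M_tri(r) = Σ_k |c_k| r^k
  = |-1|·1^0 + |-1|·1^1 + |3|·1^2
  = 1 + 1 + 3 = 5.
This bounds M(r) := max_{|z|=r} |p(z)| from above; equality holds iff all terms c_k z^k can be made to align in phase at a single z on |z|=r.
Part (b). At z = 1 (real, on the circle |z| = r):
  p(1) = (-1)·1^0 + (-1)·1^1 + (3)·1^2 = 1.
  |p(1)| = 1.
Check: |p(1)| = 1 ≤ 5 = M_tri(1). ✓ Equality does not hold at z = 1 (the coefficients have mixed signs, so the terms do not all align in phase there).

M_tri(1) = 5; |p(1)| = 1; equality at z=1: no.


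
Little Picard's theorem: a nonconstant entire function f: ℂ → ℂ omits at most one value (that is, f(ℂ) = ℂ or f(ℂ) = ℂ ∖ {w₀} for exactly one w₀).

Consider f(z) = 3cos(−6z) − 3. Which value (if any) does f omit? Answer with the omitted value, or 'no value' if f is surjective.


Little Picard bounds the complement of f(ℂ) to at most one point.
cos is entire and surjective onto ℂ: for every w ∈ ℂ, cos(ζ) = w has a solution ζ ∈ ℂ (e.g., via the complex inverse arccos). With ζ = −6z this gives z = ζ/(-6). Then 3·cos(−6z) takes every value in 3·ℂ = ℂ, and adding -3 is a bijection of ℂ. So f is surjective and omits no value. (Note: only on the real line is cos bounded by [−1, 1].)

Omitted value: no value.


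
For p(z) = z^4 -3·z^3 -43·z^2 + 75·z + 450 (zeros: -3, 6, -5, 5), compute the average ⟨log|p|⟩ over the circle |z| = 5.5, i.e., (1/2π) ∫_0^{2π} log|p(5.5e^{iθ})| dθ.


Zeros: -5, -3, 5, 6; r = 5.5.
Inside |z| < r: -5, -3, 5. Outside (|z| ≥ r): 6.
p(0) = 450, so log|p(0)| = log(450) = 6.1092.
Apply Jensen: I(r) = log|p(0)| + Σ_k log(r/|z_k|), summed over zeros inside |z| < r.
  log(r/|z_k|) for z_k = -3: log(5.5/3) = 0.6061
  log(r/|z_k|) for z_k = -5: log(5.5/5) = 0.0953
  log(r/|z_k|) for z_k = 5: log(5.5/5) = 0.0953
  Outside zeros (6) contribute nothing to the Jensen sum.
Sum over inside zeros: 0.7968.
I(r) = log|p(0)| + (inside sum) = 6.1092 + 0.7968 = 6.9060.
Note: since some zeros are outside |z| ≤ r, the simplified n·log(r) form does NOT apply — only the inside zeros contribute.

I(r) ≈ 6.9060.


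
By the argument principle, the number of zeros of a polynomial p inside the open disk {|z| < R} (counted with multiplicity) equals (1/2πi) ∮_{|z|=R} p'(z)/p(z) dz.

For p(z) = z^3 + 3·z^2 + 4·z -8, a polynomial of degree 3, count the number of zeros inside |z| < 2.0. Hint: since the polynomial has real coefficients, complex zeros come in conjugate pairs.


The zeros of p are: 1, (-2 + 2i), (-2 - 2i).
Their magnitudes are: 1, 2.828, 2.828.
Zeros with |z| < R = 2.0: 1.
Count = 1.
By the argument principle, (1/2πi) ∮_{|z|=R} p'(z)/p(z) dz equals exactly this count.

Number of zeros inside |z| < 2.0: 1.


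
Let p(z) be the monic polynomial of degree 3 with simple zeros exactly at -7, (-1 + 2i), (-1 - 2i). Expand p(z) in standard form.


The polynomial is p(z) = ∏_{α ∈ S} (z − α), where S = {-7, (-1 + 2i), (-1 - 2i)}.
Expanding the product yields: p(z) = z^3 + 9·z^2 + 19·z + 35.
Note conjugate pairs combine to real quadratics: (z − (-1+2i))(z − (-1−2i)) = z² + 2z + 5.
The resulting polynomial has degree 3 and real coefficients as required.

p(z) = z^3 + 9·z^2 + 19·z + 35.


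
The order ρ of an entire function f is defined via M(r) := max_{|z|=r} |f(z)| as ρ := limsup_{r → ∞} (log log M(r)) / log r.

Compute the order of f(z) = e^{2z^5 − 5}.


|e^{2z^5 − 5}| = e^{Re(2·z^5) + -5} ≤ e^{2|z|^5 + -5} = e^{2r^5 + -5} on |z| = r, so ρ ≤ 5. Choosing z on |z|=r so that 2·z^5 is real positive (always possible by picking arg z appropriately) gives |f(z)| = e^{2r^5 + -5}, matching the bound. The additive constant -5 does not affect log log M(r) ~ 5·log r. Hence ρ = 5.
Therefore ρ = 5.

Order ρ = 5.


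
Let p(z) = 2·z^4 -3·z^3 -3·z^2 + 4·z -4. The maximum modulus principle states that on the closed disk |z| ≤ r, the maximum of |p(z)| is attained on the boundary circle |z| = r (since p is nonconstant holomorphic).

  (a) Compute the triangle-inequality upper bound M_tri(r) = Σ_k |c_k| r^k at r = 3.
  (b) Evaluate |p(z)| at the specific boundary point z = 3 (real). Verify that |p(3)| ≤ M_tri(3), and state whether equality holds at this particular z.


Coefficients: c_0 = -4, c_1 = 4, c_2 = -3, c_3 = -3, c_4 = 2. Radius r = 3.
Part (a). Triangle bound: M_tri(r) = Σ_k |c_k| r^k
  = |-4|·3^0 + |4|·3^1 + |-3|·3^2 + |-3|·3^3 + |2|·3^4
  = 4 + 12 + 27 + 81 + 162 = 286.
This bounds M(r) := max_{|z|=r} |p(z)| from above; equality holds iff all terms c_k z^k can be made to align in phase at a single z on |z|=r.
Part (b). At z = 3 (real, on the circle |z| = r):
  p(3) = (-4)·3^0 + (4)·3^1 + (-3)·3^2 + (-3)·3^3 + (2)·3^4 = 62.
  |p(3)| = 62.
Check: |p(3)| = 62 ≤ 286 = M_tri(3). ✓ Equality does not hold at z = 3 (the coefficients have mixed signs, so the terms do not all align in phase there).

M_tri(3) = 286; |p(3)| = 62; equality at z=3: no.


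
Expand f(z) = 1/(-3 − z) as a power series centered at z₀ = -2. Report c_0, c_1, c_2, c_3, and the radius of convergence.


Let w = z − z₀, so z = z₀ + w.
Then -3 − z = -3 − (z₀ + w) = (-3 − z₀) − w = -1 − w.
f(z) = 1/(-1 − w) = (1/(-1)) · 1/(1 − w/(-1)) = Σ_{n≥0} w^n / (-1)^(n+1).
So c_n = 1/(-1)^(n+1):
  c_0 = 1/(-1)^1 = -1.
  c_1 = 1/(-1)^2 = 1.
  c_2 = 1/(-1)^3 = -1.
  c_3 = 1/(-1)^4 = 1.
The series is valid for |w/d| < 1, i.e. |z − z₀| < |d|.
Radius of convergence: R = |-3 − z₀| = |-1| = 1 (distance from z₀ to the singularity z = -3).

c_0 = -1, c_1 = 1, c_2 = -1, c_3 = 1; R = 1.


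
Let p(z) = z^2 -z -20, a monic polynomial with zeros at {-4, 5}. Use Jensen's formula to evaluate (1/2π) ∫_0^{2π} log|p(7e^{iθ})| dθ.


Zeros: -4, 5; r = 7.
Inside |z| < r: -4, 5. Outside (|z| ≥ r): ∅.
p(0) = -20, so log|p(0)| = log(20) = 2.9957.
Apply Jensen: I(r) = log|p(0)| + Σ_k log(r/|z_k|), summed over zeros inside |z| < r.
  log(r/|z_k|) for z_k = -4: log(7/4) = 0.5596
  log(r/|z_k|) for z_k = 5: log(7/5) = 0.3365
Sum over inside zeros: 0.8961.
I(r) = log|p(0)| + (inside sum) = 2.9957 + 0.8961 = 3.8918.
Closed form (all zeros inside, monic): I(r) = n·log(r) = 2·log(7) = 3.8918. ✓

I(r) ≈ 3.8918.


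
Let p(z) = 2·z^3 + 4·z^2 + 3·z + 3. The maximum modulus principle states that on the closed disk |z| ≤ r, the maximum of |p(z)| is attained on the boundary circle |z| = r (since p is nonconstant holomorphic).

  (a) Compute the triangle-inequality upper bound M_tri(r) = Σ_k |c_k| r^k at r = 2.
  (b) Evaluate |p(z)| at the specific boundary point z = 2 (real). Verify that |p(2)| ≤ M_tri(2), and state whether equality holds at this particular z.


Coefficients: c_0 = 3, c_1 = 3, c_2 = 4, c_3 = 2. Radius r = 2.
Part (a). Triangle bound: M_tri(r) = Σ_k |c_k| r^k
  = |3|·2^0 + |3|·2^1 + |4|·2^2 + |2|·2^3
  = 3 + 6 + 16 + 16 = 41.
This bounds M(r) := max_{|z|=r} |p(z)| from above; equality holds iff all terms c_k z^k can be made to align in phase at a single z on |z|=r.
Part (b). At z = 2 (real, on the circle |z| = r):
  p(2) = (3)·2^0 + (3)·2^1 + (4)·2^2 + (2)·2^3 = 41.
  |p(2)| = 41.
Since all nonzero coefficients share the same sign, |p(2)| = 41 = M_tri(2); the triangle bound is attained at z = 2, so in fact M(r) = 41.

M_tri(2) = 41; |p(2)| = 41; equality at z=2: yes.


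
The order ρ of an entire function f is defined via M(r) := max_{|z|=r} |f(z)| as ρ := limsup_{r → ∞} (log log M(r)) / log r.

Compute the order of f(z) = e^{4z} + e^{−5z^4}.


Each summand is entire of order 1 and 4 respectively (as in the single-exponential case). The order of a sum is at most the max of the orders, so ρ ≤ 4. For the lower bound: on |z|=r choose arg z so that -5z^4 is real positive; then |e^{-5z^4}| = e^{5r^4} while |e^{4z}| ≤ e^{4r^1} = o(e^{5r^4}). So |f| ≥ e^{5r^4}(1 − o(1)) and ρ ≥ 4. Hence ρ = max(1, 4) = 4.
Therefore ρ = 4.

Order ρ = 4.


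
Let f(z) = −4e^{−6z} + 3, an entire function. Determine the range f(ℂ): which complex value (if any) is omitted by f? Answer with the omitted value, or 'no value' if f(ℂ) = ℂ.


Little Picard bounds the complement of f(ℂ) to at most one point.
e^{−6z} is never zero on ℂ, so -4·e^{−6z} takes every value in ℂ ∖ {0}. Adding 3 shifts the range to ℂ ∖ {3}. Thus f omits exactly the value 3.

Omitted value: 3.


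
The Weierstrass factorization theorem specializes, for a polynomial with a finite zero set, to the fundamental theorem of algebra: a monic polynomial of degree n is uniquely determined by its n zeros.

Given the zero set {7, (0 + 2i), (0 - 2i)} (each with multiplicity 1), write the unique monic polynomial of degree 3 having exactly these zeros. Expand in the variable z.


The polynomial is p(z) = ∏_{α ∈ S} (z − α), where S = {7, (0 + 2i), (0 - 2i)}.
Expanding the product yields: p(z) = z^3 -7·z^2 + 4·z -28.
Note conjugate pairs combine to real quadratics: (z − (0+2i))(z − (0−2i)) = z² + 4.
The resulting polynomial has degree 3 and real coefficients as required.

p(z) = z^3 -7·z^2 + 4·z -28.
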